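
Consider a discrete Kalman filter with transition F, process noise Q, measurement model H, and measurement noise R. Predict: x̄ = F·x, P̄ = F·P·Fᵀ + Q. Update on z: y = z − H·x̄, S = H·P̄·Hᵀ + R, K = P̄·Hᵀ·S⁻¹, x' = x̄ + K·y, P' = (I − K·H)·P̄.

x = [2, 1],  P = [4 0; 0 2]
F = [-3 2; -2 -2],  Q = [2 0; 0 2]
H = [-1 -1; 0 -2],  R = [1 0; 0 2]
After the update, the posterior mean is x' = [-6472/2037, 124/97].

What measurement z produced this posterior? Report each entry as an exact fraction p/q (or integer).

z = [2, -3]

x̄ = F·x = [-4, -6]
P̄ = F·P·Fᵀ + Q = [46 16; 16 26]
S = H·P̄·Hᵀ + R = [105 84; 84 106]
K = P̄·Hᵀ·S⁻¹ = [-1942/2037 44/97; -2/97 -46/97]
x' − x̄ = [1676/2037, 706/97] = K·y
y = (KᵀK)⁻¹·Kᵀ·(x' − x̄) = [-8, -15]
z = y + H·x̄ = [-8, -15] + [10, 12] = [2, -3]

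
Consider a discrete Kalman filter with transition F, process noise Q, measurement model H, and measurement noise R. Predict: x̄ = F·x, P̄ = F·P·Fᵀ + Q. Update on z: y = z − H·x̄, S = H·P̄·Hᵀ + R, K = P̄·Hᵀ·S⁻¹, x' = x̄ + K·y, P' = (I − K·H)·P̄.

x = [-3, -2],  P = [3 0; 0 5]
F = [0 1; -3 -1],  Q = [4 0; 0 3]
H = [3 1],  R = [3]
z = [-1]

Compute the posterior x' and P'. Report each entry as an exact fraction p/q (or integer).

x̄ = F·x = [-2, 11]
P̄ = F·P·Fᵀ + Q = [9 -5; -5 35]
y = z − H·x̄ = [-6]
S = H·P̄·Hᵀ + R = [89]
K = P̄·Hᵀ·S⁻¹ = [22/89; 20/89]
x' = x̄ + K·y = [-310/89, 859/89]
P' = (I − K·H)·P̄ = [317/89 -885/89; -885/89 2715/89]

x' = [-310/89, 859/89]
P' = [317/89 -885/89; -885/89 2715/89]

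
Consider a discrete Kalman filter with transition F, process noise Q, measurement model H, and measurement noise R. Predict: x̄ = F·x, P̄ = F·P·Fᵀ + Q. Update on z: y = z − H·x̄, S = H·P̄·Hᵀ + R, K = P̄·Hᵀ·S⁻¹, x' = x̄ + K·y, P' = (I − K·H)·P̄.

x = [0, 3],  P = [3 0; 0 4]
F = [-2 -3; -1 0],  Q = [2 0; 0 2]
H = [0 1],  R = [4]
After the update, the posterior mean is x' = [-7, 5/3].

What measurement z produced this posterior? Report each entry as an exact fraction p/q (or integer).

z = [3]

x̄ = F·x = [-9, 0]
P̄ = F·P·Fᵀ + Q = [50 6; 6 5]
S = H·P̄·Hᵀ + R = [9]
K = P̄·Hᵀ·S⁻¹ = [2/3; 5/9]
x' − x̄ = [2, 5/3] = K·y
y = (KᵀK)⁻¹·Kᵀ·(x' − x̄) = [3]
z = y + H·x̄ = [3] + [0] = [3]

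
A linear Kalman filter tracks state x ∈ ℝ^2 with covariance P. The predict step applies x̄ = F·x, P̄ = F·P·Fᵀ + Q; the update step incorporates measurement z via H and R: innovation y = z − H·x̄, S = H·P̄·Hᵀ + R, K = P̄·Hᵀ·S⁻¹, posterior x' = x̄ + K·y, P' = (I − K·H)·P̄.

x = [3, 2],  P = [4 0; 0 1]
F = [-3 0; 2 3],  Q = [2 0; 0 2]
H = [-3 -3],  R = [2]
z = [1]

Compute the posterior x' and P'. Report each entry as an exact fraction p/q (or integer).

x̄ = F·x = [-9, 12]
P̄ = F·P·Fᵀ + Q = [38 -24; -24 27]
y = z − H·x̄ = [10]
S = H·P̄·Hᵀ + R = [155]
K = P̄·Hᵀ·S⁻¹ = [-42/155; -9/155]
x' = x̄ + K·y = [-363/31, 354/31]
P' = (I − K·H)·P̄ = [4126/155 -4098/155; -4098/155 4104/155]

x' = [-363/31, 354/31]
P' = [4126/155 -4098/155; -4098/155 4104/155]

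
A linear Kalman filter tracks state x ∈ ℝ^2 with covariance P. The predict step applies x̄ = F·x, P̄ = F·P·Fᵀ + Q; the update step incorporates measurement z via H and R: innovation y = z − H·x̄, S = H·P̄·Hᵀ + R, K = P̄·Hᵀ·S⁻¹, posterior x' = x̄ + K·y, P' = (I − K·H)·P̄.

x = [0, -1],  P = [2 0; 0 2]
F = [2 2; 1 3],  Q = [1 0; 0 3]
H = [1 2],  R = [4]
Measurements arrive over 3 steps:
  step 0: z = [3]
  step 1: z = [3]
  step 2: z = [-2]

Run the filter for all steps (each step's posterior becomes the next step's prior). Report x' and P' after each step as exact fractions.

step 0: x̄ = F·x = [-2, -3]
step 0: P̄ = F·P·Fᵀ + Q = [17 16; 16 23]
step 0: y = z − H·x̄ = [11]
step 0: S = H·P̄·Hᵀ + R = [177]
step 0: K = P̄·Hᵀ·S⁻¹ = [49/177; 62/177]
step 0: x' = x̄ + K·y = [185/177, 151/177]
step 0: P' = (I − K·H)·P̄ = [608/177 -206/177; -206/177 227/177]
step 1: x̄ = F·x = [224/59, 638/177]
step 1: P̄ = F·P·Fᵀ + Q = [623/59 310/59; 310/59 1946/177]
step 1: y = z − H·x̄ = [-1417/177]
step 1: S = H·P̄·Hᵀ + R = [14081/177]
step 1: K = P̄·Hᵀ·S⁻¹ = [3729/14081; 4822/14081]
step 1: x' = x̄ + K·y = [23607/14081, 12152/14081]
step 1: P' = (I − K·H)·P̄ = [70124/14081 -27604/14081; -27604/14081 23446/14081]
step 2: x̄ = F·x = [71518/14081, 60063/14081]
step 2: P̄ = F·P·Fᵀ + Q = [167529/14081 60092/14081; 60092/14081 157757/14081]
step 2: y = z − H·x̄ = [-219806/14081]
step 2: S = H·P̄·Hᵀ + R = [1095249/14081]
step 2: K = P̄·Hᵀ·S⁻¹ = [287713/1095249; 125202/365083]
step 2: x' = x̄ + K·y = [1071584/1095249, -397143/365083]
step 2: P' = (I − K·H)·P̄ = [7151992/1095249 -1000190/365083; -1000190/365083 750499/365083]

step 0: x' = [185/177, 151/177], P' = [608/177 -206/177; -206/177 227/177]
step 1: x' = [23607/14081, 12152/14081], P' = [70124/14081 -27604/14081; -27604/14081 23446/14081]
step 2: x' = [1071584/1095249, -397143/365083], P' = [7151992/1095249 -1000190/365083; -1000190/365083 750499/365083]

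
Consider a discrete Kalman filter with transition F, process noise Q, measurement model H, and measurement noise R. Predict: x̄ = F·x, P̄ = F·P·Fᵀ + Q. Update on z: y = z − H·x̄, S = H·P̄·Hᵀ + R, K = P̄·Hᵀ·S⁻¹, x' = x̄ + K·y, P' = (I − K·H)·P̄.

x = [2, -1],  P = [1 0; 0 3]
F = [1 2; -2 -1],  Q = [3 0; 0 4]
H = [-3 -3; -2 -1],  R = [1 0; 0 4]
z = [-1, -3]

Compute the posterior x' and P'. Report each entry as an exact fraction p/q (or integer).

x̄ = F·x = [0, -3]
P̄ = F·P·Fᵀ + Q = [16 -8; -8 11]
y = z − H·x̄ = [-10, -6]
S = H·P̄·Hᵀ + R = [100 57; 57 47]
K = P̄·Hᵀ·S⁻¹ = [240/1451 -1032/1451; -708/1451 1013/1451]
x' = x̄ + K·y = [3792/1451, -3351/1451]
P' = (I − K·H)·P̄ = [4208/1451 -4288/1451; -4288/1451 4524/1451]

x' = [3792/1451, -3351/1451]
P' = [4208/1451 -4288/1451; -4288/1451 4524/1451]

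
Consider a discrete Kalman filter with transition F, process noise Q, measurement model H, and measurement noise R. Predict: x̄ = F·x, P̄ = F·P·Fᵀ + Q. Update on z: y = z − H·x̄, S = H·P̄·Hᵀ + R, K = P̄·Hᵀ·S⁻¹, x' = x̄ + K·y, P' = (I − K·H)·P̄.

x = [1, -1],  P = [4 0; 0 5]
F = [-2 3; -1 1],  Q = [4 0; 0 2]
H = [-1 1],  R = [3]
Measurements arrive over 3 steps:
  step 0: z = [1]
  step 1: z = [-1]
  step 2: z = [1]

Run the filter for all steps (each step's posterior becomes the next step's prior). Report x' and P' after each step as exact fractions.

step 0: x' = [-27/11, -14/11], P' = [127/11 85/11; 85/11 73/11]
step 1: x' = [174/89, 103/89], P' = [1251/178 414/89; 414/89 420/89]
step 2: x' = [-4613/2901, -2438/2901], P' = [20492/2901 13118/2901; 13118/2901 12845/2901]

step 0: x̄ = F·x = [-5, -2]
step 0: P̄ = F·P·Fᵀ + Q = [65 23; 23 11]
step 0: y = z − H·x̄ = [-2]
step 0: S = H·P̄·Hᵀ + R = [33]
step 0: K = P̄·Hᵀ·S⁻¹ = [-14/11; -4/11]
step 0: x' = x̄ + K·y = [-27/11, -14/11]
step 0: P' = (I − K·H)·P̄ = [127/11 85/11; 85/11 73/11]
step 1: x̄ = F·x = [12/11, 13/11]
step 1: P̄ = F·P·Fᵀ + Q = [189/11 48/11; 48/11 52/11]
step 1: y = z − H·x̄ = [-12/11]
step 1: S = H·P̄·Hᵀ + R = [178/11]
step 1: K = P̄·Hᵀ·S⁻¹ = [-141/178; 2/89]
step 1: x' = x̄ + K·y = [174/89, 103/89]
step 1: P' = (I − K·H)·P̄ = [1251/178 414/89; 414/89 420/89]
step 2: x̄ = F·x = [-39/89, -71/89]
step 2: P̄ = F·P·Fᵀ + Q = [1670/89 441/89; 441/89 791/178]
step 2: y = z − H·x̄ = [121/89]
step 2: S = H·P̄·Hᵀ + R = [2901/178]
step 2: K = P̄·Hᵀ·S⁻¹ = [-2458/2901; -91/2901]
step 2: x' = x̄ + K·y = [-4613/2901, -2438/2901]
step 2: P' = (I − K·H)·P̄ = [20492/2901 13118/2901; 13118/2901 12845/2901]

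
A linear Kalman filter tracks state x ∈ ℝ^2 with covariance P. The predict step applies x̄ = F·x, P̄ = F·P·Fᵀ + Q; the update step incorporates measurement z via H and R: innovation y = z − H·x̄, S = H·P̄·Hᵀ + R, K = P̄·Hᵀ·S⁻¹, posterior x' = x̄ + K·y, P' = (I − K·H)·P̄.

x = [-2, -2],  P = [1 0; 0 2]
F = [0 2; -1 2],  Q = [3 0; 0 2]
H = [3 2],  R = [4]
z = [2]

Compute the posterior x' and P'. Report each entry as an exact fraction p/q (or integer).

x' = [-10/27, 38/27]
P' = [272/243 -310/243; -310/243 557/243]

x̄ = F·x = [-4, -2]
P̄ = F·P·Fᵀ + Q = [11 8; 8 11]
y = z − H·x̄ = [18]
S = H·P̄·Hᵀ + R = [243]
K = P̄·Hᵀ·S⁻¹ = [49/243; 46/243]
x' = x̄ + K·y = [-10/27, 38/27]
P' = (I − K·H)·P̄ = [272/243 -310/243; -310/243 557/243]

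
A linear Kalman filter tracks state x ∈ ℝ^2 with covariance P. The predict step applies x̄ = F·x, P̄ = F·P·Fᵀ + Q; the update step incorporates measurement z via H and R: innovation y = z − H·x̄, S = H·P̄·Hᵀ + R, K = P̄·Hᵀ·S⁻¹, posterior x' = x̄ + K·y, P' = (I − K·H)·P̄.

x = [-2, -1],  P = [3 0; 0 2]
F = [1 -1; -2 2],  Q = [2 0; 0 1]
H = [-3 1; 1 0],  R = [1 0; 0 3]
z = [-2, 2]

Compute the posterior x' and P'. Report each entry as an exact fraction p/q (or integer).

x̄ = F·x = [-1, 2]
P̄ = F·P·Fᵀ + Q = [7 -10; -10 21]
y = z − H·x̄ = [-7, 3]
S = H·P̄·Hᵀ + R = [145 -31; -31 10]
K = P̄·Hᵀ·S⁻¹ = [-31/163 18/163; 200/489 131/489]
x' = x̄ + K·y = [108/163, -29/489]
P' = (I − K·H)·P̄ = [54/163 131/163; 131/163 1379/489]

x' = [108/163, -29/489]
P' = [54/163 131/163; 131/163 1379/489]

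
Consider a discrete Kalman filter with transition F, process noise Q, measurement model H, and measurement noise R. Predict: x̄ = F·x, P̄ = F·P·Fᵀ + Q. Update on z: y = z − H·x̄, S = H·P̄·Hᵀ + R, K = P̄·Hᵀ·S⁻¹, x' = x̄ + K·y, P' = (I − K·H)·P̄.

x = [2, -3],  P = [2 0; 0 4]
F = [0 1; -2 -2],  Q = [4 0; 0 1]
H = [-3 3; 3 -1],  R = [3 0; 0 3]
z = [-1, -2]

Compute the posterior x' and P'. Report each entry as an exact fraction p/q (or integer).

x̄ = F·x = [-3, 2]
P̄ = F·P·Fᵀ + Q = [8 -8; -8 25]
y = z − H·x̄ = [-16, 9]
S = H·P̄·Hᵀ + R = [444 -243; -243 148]
K = P̄·Hᵀ·S⁻¹ = [224/2221 848/2221; 915/2221 767/2221]
x' = x̄ + K·y = [-2615/2221, -3295/2221]
P' = (I − K·H)·P̄ = [1384/2221 1608/2221; 1608/2221 2523/2221]

x' = [-2615/2221, -3295/2221]
P' = [1384/2221 1608/2221; 1608/2221 2523/2221]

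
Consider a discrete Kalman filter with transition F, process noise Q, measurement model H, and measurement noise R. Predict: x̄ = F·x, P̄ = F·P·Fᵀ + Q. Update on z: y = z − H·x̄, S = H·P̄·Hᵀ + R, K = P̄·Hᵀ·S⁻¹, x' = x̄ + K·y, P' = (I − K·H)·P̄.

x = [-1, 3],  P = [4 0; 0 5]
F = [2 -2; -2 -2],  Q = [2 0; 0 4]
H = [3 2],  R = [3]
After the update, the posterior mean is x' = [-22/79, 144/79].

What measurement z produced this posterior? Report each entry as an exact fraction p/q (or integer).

x̄ = F·x = [-8, -4]
P̄ = F·P·Fᵀ + Q = [38 4; 4 40]
S = H·P̄·Hᵀ + R = [553]
K = P̄·Hᵀ·S⁻¹ = [122/553; 92/553]
x' − x̄ = [610/79, 460/79] = K·y
y = (KᵀK)⁻¹·Kᵀ·(x' − x̄) = [35]
z = y + H·x̄ = [35] + [-32] = [3]

z = [3]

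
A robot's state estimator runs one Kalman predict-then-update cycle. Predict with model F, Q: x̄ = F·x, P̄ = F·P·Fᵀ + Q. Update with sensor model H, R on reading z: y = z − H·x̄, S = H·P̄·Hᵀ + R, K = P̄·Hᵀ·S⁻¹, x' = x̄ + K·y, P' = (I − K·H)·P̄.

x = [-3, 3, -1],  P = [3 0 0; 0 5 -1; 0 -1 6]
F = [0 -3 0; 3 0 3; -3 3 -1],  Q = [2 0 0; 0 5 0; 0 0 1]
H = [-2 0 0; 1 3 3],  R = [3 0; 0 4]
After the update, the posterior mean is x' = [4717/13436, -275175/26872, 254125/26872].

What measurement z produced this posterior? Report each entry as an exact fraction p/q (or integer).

x̄ = F·x = [-9, -12, 19]
P̄ = F·P·Fᵀ + Q = [47 9 -48; 9 86 -54; -48 -54 85]
S = H·P̄·Hᵀ + R = [191 140; 140 384]
K = P̄·Hᵀ·S⁻¹ = [-3287/6718 -105/26872; -5403/13436 22575/53744; 7641/13436 -4845/53744]
x' − x̄ = [125641/13436, 47289/26872, -256443/26872] = K·y
y = (KᵀK)⁻¹·Kᵀ·(x' − x̄) = [-19, -14]
z = y + H·x̄ = [-19, -14] + [18, 12] = [-1, -2]

z = [-1, -2]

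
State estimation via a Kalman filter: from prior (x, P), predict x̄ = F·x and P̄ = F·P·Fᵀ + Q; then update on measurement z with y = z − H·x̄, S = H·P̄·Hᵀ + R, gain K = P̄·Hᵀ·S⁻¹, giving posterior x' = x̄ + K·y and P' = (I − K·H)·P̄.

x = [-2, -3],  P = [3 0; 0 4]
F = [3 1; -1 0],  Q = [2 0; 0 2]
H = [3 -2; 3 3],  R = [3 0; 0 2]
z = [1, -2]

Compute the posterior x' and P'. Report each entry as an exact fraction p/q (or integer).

x̄ = F·x = [-9, 2]
P̄ = F·P·Fᵀ + Q = [33 -9; -9 5]
y = z − H·x̄ = [32, 19]
S = H·P̄·Hᵀ + R = [428 240; 240 182]
K = P̄·Hᵀ·S⁻¹ = [2007/10148 342/2537; -1927/10148 468/2537]
x' = x̄ + K·y = [-279/2537, -1450/2537]
P' = (I − K·H)·P̄ = [1569/10148 -657/10148; -657/10148 1905/10148]

x' = [-279/2537, -1450/2537]
P' = [1569/10148 -657/10148; -657/10148 1905/10148]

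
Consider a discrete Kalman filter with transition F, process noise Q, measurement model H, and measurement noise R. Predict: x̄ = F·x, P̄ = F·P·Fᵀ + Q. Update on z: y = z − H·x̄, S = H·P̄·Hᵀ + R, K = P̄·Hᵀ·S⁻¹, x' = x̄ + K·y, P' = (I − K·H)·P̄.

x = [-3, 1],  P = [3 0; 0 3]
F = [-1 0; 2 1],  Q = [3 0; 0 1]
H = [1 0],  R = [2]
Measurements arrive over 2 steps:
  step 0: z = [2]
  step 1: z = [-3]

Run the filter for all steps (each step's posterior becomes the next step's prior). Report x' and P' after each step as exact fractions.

step 0: x̄ = F·x = [3, -5]
step 0: P̄ = F·P·Fᵀ + Q = [6 -6; -6 16]
step 0: y = z − H·x̄ = [-1]
step 0: S = H·P̄·Hᵀ + R = [8]
step 0: K = P̄·Hᵀ·S⁻¹ = [3/4; -3/4]
step 0: x' = x̄ + K·y = [9/4, -17/4]
step 0: P' = (I − K·H)·P̄ = [3/2 -3/2; -3/2 23/2]
step 1: x̄ = F·x = [-9/4, 1/4]
step 1: P̄ = F·P·Fᵀ + Q = [9/2 -3/2; -3/2 25/2]
step 1: y = z − H·x̄ = [-3/4]
step 1: S = H·P̄·Hᵀ + R = [13/2]
step 1: K = P̄·Hᵀ·S⁻¹ = [9/13; -3/13]
step 1: x' = x̄ + K·y = [-36/13, 11/26]
step 1: P' = (I − K·H)·P̄ = [18/13 -6/13; -6/13 158/13]

step 0: x' = [9/4, -17/4], P' = [3/2 -3/2; -3/2 23/2]
step 1: x' = [-36/13, 11/26], P' = [18/13 -6/13; -6/13 158/13]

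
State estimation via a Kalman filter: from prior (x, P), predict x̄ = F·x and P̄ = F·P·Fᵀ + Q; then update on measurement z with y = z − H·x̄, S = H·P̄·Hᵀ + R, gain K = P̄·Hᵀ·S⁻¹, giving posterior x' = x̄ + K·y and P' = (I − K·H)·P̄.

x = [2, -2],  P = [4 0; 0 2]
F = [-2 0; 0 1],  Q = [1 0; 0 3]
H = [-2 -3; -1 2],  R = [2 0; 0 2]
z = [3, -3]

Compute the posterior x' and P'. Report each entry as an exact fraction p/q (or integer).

x' = [1419/4469, -5693/4469]
P' = [2278/4469 -680/4469; -680/4469 870/4469]

x̄ = F·x = [-4, -2]
P̄ = F·P·Fᵀ + Q = [17 0; 0 5]
y = z − H·x̄ = [-11, -3]
S = H·P̄·Hᵀ + R = [115 4; 4 39]
K = P̄·Hᵀ·S⁻¹ = [-1258/4469 -1819/4469; -625/4469 1210/4469]
x' = x̄ + K·y = [1419/4469, -5693/4469]
P' = (I − K·H)·P̄ = [2278/4469 -680/4469; -680/4469 870/4469]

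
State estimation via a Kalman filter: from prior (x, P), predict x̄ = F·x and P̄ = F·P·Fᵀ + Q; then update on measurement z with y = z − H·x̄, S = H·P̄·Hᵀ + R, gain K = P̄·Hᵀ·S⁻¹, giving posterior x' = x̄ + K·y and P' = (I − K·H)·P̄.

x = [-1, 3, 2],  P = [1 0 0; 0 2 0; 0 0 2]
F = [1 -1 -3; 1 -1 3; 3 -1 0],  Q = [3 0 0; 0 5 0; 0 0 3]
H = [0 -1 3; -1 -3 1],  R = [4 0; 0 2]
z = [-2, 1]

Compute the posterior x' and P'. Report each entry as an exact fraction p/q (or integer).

x̄ = F·x = [-10, 2, -6]
P̄ = F·P·Fᵀ + Q = [24 -15 5; -15 26 5; 5 5 14]
y = z − H·x̄ = [18, 3]
S = H·P̄·Hᵀ + R = [126 40; 40 144]
K = P̄·Hᵀ·S⁻¹ = [205/1034 519/4136; 23/517 -1717/4136; 174/517 -559/4136]
x' = x̄ + K·y = [-25043/4136, 6433/4136, -1437/4136]
P' = (I − K·H)·P̄ = [30585/2068 -11459/2068 -3273/2068; -11459/2068 4987/2068 1785/2068; -3273/2068 1785/2068 1523/2068]

x' = [-25043/4136, 6433/4136, -1437/4136]
P' = [30585/2068 -11459/2068 -3273/2068; -11459/2068 4987/2068 1785/2068; -3273/2068 1785/2068 1523/2068]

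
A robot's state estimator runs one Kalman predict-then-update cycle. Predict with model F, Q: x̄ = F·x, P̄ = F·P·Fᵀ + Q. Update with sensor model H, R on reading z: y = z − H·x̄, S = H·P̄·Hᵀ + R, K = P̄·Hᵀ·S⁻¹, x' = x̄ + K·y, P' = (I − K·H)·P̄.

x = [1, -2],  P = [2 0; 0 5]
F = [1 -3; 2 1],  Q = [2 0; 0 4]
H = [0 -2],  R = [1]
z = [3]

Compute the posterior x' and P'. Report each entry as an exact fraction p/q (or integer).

x' = [183/23, -34/23]
P' = [2897/69 -11/69; -11/69 17/69]

x̄ = F·x = [7, 0]
P̄ = F·P·Fᵀ + Q = [49 -11; -11 17]
y = z − H·x̄ = [3]
S = H·P̄·Hᵀ + R = [69]
K = P̄·Hᵀ·S⁻¹ = [22/69; -34/69]
x' = x̄ + K·y = [183/23, -34/23]
P' = (I − K·H)·P̄ = [2897/69 -11/69; -11/69 17/69]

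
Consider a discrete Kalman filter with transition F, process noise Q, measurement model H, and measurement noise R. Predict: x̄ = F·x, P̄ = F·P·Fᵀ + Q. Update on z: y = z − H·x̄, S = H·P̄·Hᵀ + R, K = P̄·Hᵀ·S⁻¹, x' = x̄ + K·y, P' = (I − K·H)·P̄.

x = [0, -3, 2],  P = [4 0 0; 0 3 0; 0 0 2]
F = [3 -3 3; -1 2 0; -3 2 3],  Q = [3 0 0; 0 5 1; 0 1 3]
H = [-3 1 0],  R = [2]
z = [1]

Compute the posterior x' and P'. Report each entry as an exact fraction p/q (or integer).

x' = [-279/959, 18/959, 988/137]
P' = [1032/959 2532/959 426/137; 2532/959 7818/959 1316/137; 426/137 1316/137 6926/137]

x̄ = F·x = [15, -6, 0]
P̄ = F·P·Fᵀ + Q = [84 -30 -36; -30 21 25; -36 25 69]
y = z − H·x̄ = [52]
S = H·P̄·Hᵀ + R = [959]
K = P̄·Hᵀ·S⁻¹ = [-282/959; 111/959; 19/137]
x' = x̄ + K·y = [-279/959, 18/959, 988/137]
P' = (I − K·H)·P̄ = [1032/959 2532/959 426/137; 2532/959 7818/959 1316/137; 426/137 1316/137 6926/137]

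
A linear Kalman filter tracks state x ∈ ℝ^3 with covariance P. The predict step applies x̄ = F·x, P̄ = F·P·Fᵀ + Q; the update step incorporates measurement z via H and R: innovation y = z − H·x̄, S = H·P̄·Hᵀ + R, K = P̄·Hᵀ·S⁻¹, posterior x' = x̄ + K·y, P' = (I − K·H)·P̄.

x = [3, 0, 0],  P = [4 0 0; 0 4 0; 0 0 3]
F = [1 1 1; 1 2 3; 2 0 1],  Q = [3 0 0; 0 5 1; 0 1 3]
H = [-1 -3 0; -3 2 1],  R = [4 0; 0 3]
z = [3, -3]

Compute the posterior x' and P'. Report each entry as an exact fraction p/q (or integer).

x̄ = F·x = [3, 3, 6]
P̄ = F·P·Fᵀ + Q = [14 21 11; 21 52 18; 11 18 22]
y = z − H·x̄ = [15, -6]
S = H·P̄·Hᵀ + R = [612 -188; -188 113]
K = P̄·Hᵀ·S⁻¹ = [-6633/33812 -1936/8453; -8909/33812 708/8453; -2645/33812 770/8453]
x' = x̄ + K·y = [48405/33812, -49191/33812, 144717/33812]
P' = (I − K·H)·P̄ = [47811/33812 -7093/33812 134387/33812; -7093/33812 14243/33812 -41269/33812; 134387/33812 -41269/33812 494939/33812]

x' = [48405/33812, -49191/33812, 144717/33812]
P' = [47811/33812 -7093/33812 134387/33812; -7093/33812 14243/33812 -41269/33812; 134387/33812 -41269/33812 494939/33812]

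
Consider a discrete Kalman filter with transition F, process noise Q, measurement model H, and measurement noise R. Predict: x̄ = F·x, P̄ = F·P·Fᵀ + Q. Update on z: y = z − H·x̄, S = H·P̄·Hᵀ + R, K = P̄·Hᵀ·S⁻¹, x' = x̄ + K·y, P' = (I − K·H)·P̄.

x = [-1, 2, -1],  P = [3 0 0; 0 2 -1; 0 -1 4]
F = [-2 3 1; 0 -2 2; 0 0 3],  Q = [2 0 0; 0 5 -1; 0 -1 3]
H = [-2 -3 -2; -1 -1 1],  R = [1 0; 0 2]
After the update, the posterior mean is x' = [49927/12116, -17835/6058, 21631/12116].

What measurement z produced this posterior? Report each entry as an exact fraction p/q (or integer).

x̄ = F·x = [7, -6, -3]
P̄ = F·P·Fᵀ + Q = [30 -8 3; -8 37 29; 3 29 39]
S = H·P̄·Hᵀ + R = [886 24; 24 28]
K = P̄·Hᵀ·S⁻¹ = [-90/3029 -7913/12116; -1071/6058 459/3029; -1239/6058 5153/12116]
x' − x̄ = [-34885/12116, 18513/6058, 57979/12116] = K·y
y = (KᵀK)⁻¹·Kᵀ·(x' − x̄) = [-13, 5]
z = y + H·x̄ = [-13, 5] + [10, -4] = [-3, 1]

z = [-3, 1]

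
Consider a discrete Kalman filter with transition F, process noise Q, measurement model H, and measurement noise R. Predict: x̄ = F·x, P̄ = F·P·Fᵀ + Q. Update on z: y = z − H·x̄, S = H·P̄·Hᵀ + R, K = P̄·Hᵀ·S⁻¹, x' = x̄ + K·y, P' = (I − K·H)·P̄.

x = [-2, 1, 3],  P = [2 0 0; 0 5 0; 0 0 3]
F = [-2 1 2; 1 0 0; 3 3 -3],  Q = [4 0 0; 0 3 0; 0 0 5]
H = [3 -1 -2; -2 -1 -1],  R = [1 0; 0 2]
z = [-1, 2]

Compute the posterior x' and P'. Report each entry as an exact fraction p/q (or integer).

x̄ = F·x = [11, -2, -12]
P̄ = F·P·Fᵀ + Q = [29 -4 -15; -4 5 6; -15 6 95]
y = z − H·x̄ = [-60, 10]
S = H·P̄·Hᵀ + R = [875 28; 28 154]
K = P̄·Hᵀ·S⁻¹ = [1409/9569 -5359/19138; -313/9569 -37/2734; -2509/9569 -7911/19138]
x' = x̄ + K·y = [-868/1367, -1653/9569, -549/1367]
P' = (I − K·H)·P̄ = [5023/19138 -10907/19138 11579/19138; -10907/19138 76759/19138 -54427/19138; 11579/19138 -54427/19138 47091/19138]

x' = [-868/1367, -1653/9569, -549/1367]
P' = [5023/19138 -10907/19138 11579/19138; -10907/19138 76759/19138 -54427/19138; 11579/19138 -54427/19138 47091/19138]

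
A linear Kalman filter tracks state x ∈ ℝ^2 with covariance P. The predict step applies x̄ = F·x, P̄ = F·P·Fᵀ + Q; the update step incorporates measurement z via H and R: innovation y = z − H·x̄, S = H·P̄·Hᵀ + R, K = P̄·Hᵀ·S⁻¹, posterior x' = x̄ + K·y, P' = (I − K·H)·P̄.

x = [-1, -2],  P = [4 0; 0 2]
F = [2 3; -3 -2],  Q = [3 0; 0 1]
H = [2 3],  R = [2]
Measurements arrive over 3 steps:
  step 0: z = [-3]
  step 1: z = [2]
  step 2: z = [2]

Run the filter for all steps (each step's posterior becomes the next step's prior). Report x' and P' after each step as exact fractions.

step 0: x̄ = F·x = [-8, 7]
step 0: P̄ = F·P·Fᵀ + Q = [37 -36; -36 45]
step 0: y = z − H·x̄ = [-8]
step 0: S = H·P̄·Hᵀ + R = [123]
step 0: K = P̄·Hᵀ·S⁻¹ = [-34/123; 21/41]
step 0: x' = x̄ + K·y = [-712/123, 119/41]
step 0: P' = (I − K·H)·P̄ = [3395/123 -762/41; -762/41 522/41]
step 1: x̄ = F·x = [-353/123, 474/41]
step 1: P̄ = F·P·Fᵀ + Q = [611/123 -16/41; -16/41 3170/41]
step 1: y = z − H·x̄ = [-3314/123]
step 1: S = H·P̄·Hᵀ + R = [87704/123]
step 1: K = P̄·Hᵀ·S⁻¹ = [539/43852; 14217/43852]
step 1: x' = x̄ + K·y = [-70187/21926, 61961/21926]
step 1: P' = (I − K·H)·P̄ = [106555/21926 -70857/21926; -70857/21926 51977/21926]
step 2: x̄ = F·x = [45509/21926, 86639/21926]
step 2: P̄ = F·P·Fᵀ + Q = [109507/21926 -30051/21926; -30051/21926 338545/21926]
step 2: y = z − H·x̄ = [-307083/21926]
step 2: S = H·P̄·Hᵀ + R = [3168173/21926]
step 2: K = P̄·Hᵀ·S⁻¹ = [128861/3168173; 955533/3168173]
step 2: x' = x̄ + K·y = [4771019/3168173, -863842/3168173]
step 2: P' = (I − K·H)·P̄ = [15065765/3168173 -9957936/3168173; -9957936/3168173 7275646/3168173]

step 0: x' = [-712/123, 119/41], P' = [3395/123 -762/41; -762/41 522/41]
step 1: x' = [-70187/21926, 61961/21926], P' = [106555/21926 -70857/21926; -70857/21926 51977/21926]
step 2: x' = [4771019/3168173, -863842/3168173], P' = [15065765/3168173 -9957936/3168173; -9957936/3168173 7275646/3168173]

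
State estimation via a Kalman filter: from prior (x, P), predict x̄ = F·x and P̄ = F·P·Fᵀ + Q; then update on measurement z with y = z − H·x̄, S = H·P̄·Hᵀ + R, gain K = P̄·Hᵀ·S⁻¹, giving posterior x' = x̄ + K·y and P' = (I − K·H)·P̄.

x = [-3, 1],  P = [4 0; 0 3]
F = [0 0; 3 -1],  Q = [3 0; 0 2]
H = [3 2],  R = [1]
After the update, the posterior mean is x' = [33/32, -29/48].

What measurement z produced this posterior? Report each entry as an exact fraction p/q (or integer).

x̄ = F·x = [0, -10]
P̄ = F·P·Fᵀ + Q = [3 0; 0 41]
S = H·P̄·Hᵀ + R = [192]
K = P̄·Hᵀ·S⁻¹ = [3/64; 41/96]
x' − x̄ = [33/32, 451/48] = K·y
y = (KᵀK)⁻¹·Kᵀ·(x' − x̄) = [22]
z = y + H·x̄ = [22] + [-20] = [2]

z = [2]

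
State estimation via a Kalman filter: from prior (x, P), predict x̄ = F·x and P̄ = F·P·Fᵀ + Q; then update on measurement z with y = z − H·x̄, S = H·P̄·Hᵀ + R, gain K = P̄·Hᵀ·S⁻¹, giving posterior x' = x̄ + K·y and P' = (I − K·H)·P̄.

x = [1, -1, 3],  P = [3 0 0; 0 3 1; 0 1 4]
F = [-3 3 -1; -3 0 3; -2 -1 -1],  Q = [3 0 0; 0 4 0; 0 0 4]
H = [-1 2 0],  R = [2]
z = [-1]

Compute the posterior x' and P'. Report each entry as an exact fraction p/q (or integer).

x' = [-1907/229, -1046/229, -806/229]
P' = [12546/229 6266/229 2484/229; 6266/229 3243/229 1237/229; 2484/229 1237/229 5700/229]

x̄ = F·x = [-9, 6, -4]
P̄ = F·P·Fᵀ + Q = [55 24 11; 24 67 3; 11 3 25]
y = z − H·x̄ = [-22]
S = H·P̄·Hᵀ + R = [229]
K = P̄·Hᵀ·S⁻¹ = [-7/229; 110/229; -5/229]
x' = x̄ + K·y = [-1907/229, -1046/229, -806/229]
P' = (I − K·H)·P̄ = [12546/229 6266/229 2484/229; 6266/229 3243/229 1237/229; 2484/229 1237/229 5700/229]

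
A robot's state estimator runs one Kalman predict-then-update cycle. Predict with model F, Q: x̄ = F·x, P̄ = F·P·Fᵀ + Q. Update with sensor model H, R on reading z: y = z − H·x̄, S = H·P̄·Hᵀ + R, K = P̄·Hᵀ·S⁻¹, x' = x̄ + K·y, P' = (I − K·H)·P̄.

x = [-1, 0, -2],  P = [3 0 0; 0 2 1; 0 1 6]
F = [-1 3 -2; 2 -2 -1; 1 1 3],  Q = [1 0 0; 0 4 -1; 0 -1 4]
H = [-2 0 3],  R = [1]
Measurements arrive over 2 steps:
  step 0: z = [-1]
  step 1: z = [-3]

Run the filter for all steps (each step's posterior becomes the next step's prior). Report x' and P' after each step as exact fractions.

step 0: x' = [97/107, -186/107, 28/107], P' = [7532/535 -7201/535 4997/535; -7201/535 16268/535 -4811/535; 4997/535 -4811/535 6749/1070]
step 1: x' = [-5104899/4335671, 6998530/4335671, -7733177/4335671], P' = [327668073/4335671 -228440616/4335671 217956100/4335671; -228440616/4335671 180059543/4335671 -151988237/4335671; 217956100/4335671 -151988237/4335671 145459501/4335671]

step 0: x̄ = F·x = [5, 0, -7]
step 0: P̄ = F·P·Fᵀ + Q = [34 -5 -26; -5 34 -24; -26 -24 69]
step 0: y = z − H·x̄ = [30]
step 0: S = H·P̄·Hᵀ + R = [1070]
step 0: K = P̄·Hᵀ·S⁻¹ = [-73/535; -31/535; 259/1070]
step 0: x' = x̄ + K·y = [97/107, -186/107, 28/107]
step 0: P' = (I − K·H)·P̄ = [7532/535 -7201/535 4997/535; -7201/535 16268/535 -4811/535; 4997/535 -4811/535 6749/1070]
step 1: x̄ = F·x = [-711/107, 538/107, -5/107]
step 1: P̄ = F·P·Fᵀ + Q = [288903/535 -183333/535 -52039/535; -183333/535 238181/1070 61063/1070; -52039/535 61063/1070 86049/1070]
step 1: y = z − H·x̄ = [-1728/107]
step 1: S = H·P̄·Hᵀ + R = [4335671/1070]
step 1: K = P̄·Hᵀ·S⁻¹ = [-1467846/4335671; 916521/4335671; 466303/4335671]
step 1: x' = x̄ + K·y = [-5104899/4335671, 6998530/4335671, -7733177/4335671]
step 1: P' = (I − K·H)·P̄ = [327668073/4335671 -228440616/4335671 217956100/4335671; -228440616/4335671 180059543/4335671 -151988237/4335671; 217956100/4335671 -151988237/4335671 145459501/4335671]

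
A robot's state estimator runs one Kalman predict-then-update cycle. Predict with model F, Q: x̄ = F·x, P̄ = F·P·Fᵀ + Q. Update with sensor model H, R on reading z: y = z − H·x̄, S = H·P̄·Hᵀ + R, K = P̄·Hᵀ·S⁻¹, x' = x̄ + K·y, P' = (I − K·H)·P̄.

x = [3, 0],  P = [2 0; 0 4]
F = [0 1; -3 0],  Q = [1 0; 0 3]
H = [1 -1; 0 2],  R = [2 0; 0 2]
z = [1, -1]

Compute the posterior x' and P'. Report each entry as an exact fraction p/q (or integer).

x' = [65/322, -33/46]
P' = [535/322 15/46; 15/46 21/46]

x̄ = F·x = [0, -9]
P̄ = F·P·Fᵀ + Q = [5 0; 0 21]
y = z − H·x̄ = [-8, 17]
S = H·P̄·Hᵀ + R = [28 -42; -42 86]
K = P̄·Hᵀ·S⁻¹ = [215/322 15/46; -3/46 21/46]
x' = x̄ + K·y = [65/322, -33/46]
P' = (I − K·H)·P̄ = [535/322 15/46; 15/46 21/46]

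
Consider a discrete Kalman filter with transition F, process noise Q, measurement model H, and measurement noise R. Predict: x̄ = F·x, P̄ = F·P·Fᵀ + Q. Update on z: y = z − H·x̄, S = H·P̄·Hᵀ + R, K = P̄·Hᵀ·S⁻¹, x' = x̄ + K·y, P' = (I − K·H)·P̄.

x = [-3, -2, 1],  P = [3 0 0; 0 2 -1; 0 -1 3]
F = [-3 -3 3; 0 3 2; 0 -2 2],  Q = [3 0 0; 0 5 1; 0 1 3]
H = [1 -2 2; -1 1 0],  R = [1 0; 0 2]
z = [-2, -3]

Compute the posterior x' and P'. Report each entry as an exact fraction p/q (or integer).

x̄ = F·x = [18, -4, 6]
P̄ = F·P·Fᵀ + Q = [93 -3 42; -3 23 -1; 42 -1 31]
y = z − H·x̄ = [-40, 19]
S = H·P̄·Hᵀ + R = [498 -234; -234 124]
K = P̄·Hᵀ·S⁻¹ = [19/583 -831/1166; -20/583 169/1166; 1541/3498 565/1166]
x' = x̄ + K·y = [3679/1166, 147/1166, -8447/3498]
P' = (I − K·H)·P̄ = [10854/583 10023/583 9211/1166; 10023/583 10192/583 10341/1166; 9211/1166 10341/1166 17977/3498]

x' = [3679/1166, 147/1166, -8447/3498]
P' = [10854/583 10023/583 9211/1166; 10023/583 10192/583 10341/1166; 9211/1166 10341/1166 17977/3498]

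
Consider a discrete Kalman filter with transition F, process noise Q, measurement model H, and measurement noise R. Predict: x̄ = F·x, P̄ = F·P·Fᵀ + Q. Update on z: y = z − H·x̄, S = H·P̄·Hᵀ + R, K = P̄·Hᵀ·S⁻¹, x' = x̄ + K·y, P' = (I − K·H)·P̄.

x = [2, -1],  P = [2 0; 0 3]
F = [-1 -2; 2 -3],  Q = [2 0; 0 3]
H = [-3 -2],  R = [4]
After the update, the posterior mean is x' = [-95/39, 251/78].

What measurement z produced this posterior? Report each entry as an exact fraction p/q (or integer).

z = [1]

x̄ = F·x = [0, 7]
P̄ = F·P·Fᵀ + Q = [16 14; 14 38]
S = H·P̄·Hᵀ + R = [468]
K = P̄·Hᵀ·S⁻¹ = [-19/117; -59/234]
x' − x̄ = [-95/39, -295/78] = K·y
y = (KᵀK)⁻¹·Kᵀ·(x' − x̄) = [15]
z = y + H·x̄ = [15] + [-14] = [1]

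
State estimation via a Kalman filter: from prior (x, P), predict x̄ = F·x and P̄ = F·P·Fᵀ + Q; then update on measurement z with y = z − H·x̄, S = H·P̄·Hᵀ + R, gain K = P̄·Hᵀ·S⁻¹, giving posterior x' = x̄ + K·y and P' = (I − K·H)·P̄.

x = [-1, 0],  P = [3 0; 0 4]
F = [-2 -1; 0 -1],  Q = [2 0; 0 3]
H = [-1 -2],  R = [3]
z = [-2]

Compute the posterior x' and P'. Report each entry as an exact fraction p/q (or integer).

x̄ = F·x = [2, 0]
P̄ = F·P·Fᵀ + Q = [18 4; 4 7]
y = z − H·x̄ = [0]
S = H·P̄·Hᵀ + R = [65]
K = P̄·Hᵀ·S⁻¹ = [-2/5; -18/65]
x' = x̄ + K·y = [2, 0]
P' = (I − K·H)·P̄ = [38/5 -16/5; -16/5 131/65]

x' = [2, 0]
P' = [38/5 -16/5; -16/5 131/65]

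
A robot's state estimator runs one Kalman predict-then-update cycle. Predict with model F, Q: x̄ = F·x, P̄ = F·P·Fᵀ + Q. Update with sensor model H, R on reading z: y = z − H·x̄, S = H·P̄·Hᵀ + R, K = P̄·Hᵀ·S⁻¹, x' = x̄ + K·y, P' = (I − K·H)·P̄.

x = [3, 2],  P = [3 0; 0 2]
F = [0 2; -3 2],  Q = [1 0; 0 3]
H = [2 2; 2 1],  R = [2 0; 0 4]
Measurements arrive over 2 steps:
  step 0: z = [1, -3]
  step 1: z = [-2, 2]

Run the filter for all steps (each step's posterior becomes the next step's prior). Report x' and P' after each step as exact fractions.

step 0: x' = [31/65, -103/195], P' = [141/65 -458/195; -458/195 1744/585]
step 1: x' = [36107/88240, -116427/110300], P' = [7285/8824 -8937/11030; -8937/11030 33674/27575]

step 0: x̄ = F·x = [4, -5]
step 0: P̄ = F·P·Fᵀ + Q = [9 8; 8 38]
step 0: y = z − H·x̄ = [3, -6]
step 0: S = H·P̄·Hᵀ + R = [254 160; 160 110]
step 0: K = P̄·Hᵀ·S⁻¹ = [-7/39 97/195; 74/117 -251/585]
step 0: x' = x̄ + K·y = [31/65, -103/195]
step 0: P' = (I − K·H)·P̄ = [141/65 -458/195; -458/195 1744/585]
step 1: x̄ = F·x = [-206/195, -97/39]
step 1: P̄ = F·P·Fᵀ + Q = [7561/585 3044/117; 3044/117 7328/117]
step 1: y = z − H·x̄ = [992/195, 33/5]
step 1: S = H·P̄·Hᵀ + R = [299734/585 4996/15; 4996/15 1112/5]
step 1: K = P̄·Hᵀ·S⁻¹ = [677/44120 18551/88240; 22663/55150 -11011/110300]
step 1: x' = x̄ + K·y = [36107/88240, -116427/110300]
step 1: P' = (I − K·H)·P̄ = [7285/8824 -8937/11030; -8937/11030 33674/27575]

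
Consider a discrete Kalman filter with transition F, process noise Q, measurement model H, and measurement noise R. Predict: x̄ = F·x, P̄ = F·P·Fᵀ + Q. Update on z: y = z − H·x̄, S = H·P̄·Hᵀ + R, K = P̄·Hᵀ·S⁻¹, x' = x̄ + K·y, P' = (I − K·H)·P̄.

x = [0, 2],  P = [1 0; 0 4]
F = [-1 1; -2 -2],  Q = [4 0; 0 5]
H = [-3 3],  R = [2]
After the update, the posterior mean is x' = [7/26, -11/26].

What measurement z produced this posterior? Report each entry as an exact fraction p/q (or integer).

x̄ = F·x = [2, -4]
P̄ = F·P·Fᵀ + Q = [9 -6; -6 25]
S = H·P̄·Hᵀ + R = [416]
K = P̄·Hᵀ·S⁻¹ = [-45/416; 93/416]
x' − x̄ = [-45/26, 93/26] = K·y
y = (KᵀK)⁻¹·Kᵀ·(x' − x̄) = [16]
z = y + H·x̄ = [16] + [-18] = [-2]

z = [-2]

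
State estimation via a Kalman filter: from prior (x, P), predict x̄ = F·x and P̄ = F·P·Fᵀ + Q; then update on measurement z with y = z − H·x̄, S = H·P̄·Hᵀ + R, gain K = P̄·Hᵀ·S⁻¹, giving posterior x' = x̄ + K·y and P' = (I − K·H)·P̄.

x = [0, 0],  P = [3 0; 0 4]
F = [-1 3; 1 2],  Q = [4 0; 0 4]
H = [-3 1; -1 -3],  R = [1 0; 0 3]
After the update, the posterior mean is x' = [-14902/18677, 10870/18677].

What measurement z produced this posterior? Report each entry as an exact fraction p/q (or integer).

z = [3, -1]

x̄ = F·x = [0, 0]
P̄ = F·P·Fᵀ + Q = [43 21; 21 23]
S = H·P̄·Hᵀ + R = [285 228; 228 379]
K = P̄·Hᵀ·S⁻¹ = [-5588/18677 -98/983; 5360/56031 -290/983]
x' − x̄ = [-14902/18677, 10870/18677] = K·y
y = (KᵀK)⁻¹·Kᵀ·(x' − x̄) = [3, -1]
z = y + H·x̄ = [3, -1] + [0, 0] = [3, -1]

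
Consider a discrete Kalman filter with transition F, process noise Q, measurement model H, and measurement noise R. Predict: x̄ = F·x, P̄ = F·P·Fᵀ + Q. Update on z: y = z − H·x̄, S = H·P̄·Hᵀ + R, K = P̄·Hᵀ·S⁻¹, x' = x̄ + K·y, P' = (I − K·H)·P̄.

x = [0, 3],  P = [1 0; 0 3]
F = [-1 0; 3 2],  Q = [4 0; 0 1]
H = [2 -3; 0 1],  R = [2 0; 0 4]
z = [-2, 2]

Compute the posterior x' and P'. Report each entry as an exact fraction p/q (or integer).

x̄ = F·x = [0, 6]
P̄ = F·P·Fᵀ + Q = [5 -3; -3 22]
y = z − H·x̄ = [16, -4]
S = H·P̄·Hᵀ + R = [256 -72; -72 26]
K = P̄·Hᵀ·S⁻¹ = [139/736 75/184; -9/46 7/23]
x' = x̄ + K·y = [32/23, 38/23]
P' = (I − K·H)·P̄ = [1939/736 75/46; 75/46 28/23]

x' = [32/23, 38/23]
P' = [1939/736 75/46; 75/46 28/23]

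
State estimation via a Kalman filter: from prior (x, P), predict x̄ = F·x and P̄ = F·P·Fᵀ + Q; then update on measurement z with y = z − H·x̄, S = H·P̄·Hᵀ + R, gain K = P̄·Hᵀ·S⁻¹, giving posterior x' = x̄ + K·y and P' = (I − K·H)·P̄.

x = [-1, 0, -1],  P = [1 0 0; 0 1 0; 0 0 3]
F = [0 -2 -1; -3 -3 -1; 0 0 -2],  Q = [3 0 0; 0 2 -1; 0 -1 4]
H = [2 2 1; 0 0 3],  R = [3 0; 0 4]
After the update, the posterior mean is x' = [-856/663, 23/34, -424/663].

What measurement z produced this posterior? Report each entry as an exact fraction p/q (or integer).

x̄ = F·x = [1, 4, 2]
P̄ = F·P·Fᵀ + Q = [10 9 6; 9 23 5; 6 5 16]
S = H·P̄·Hᵀ + R = [267 114; 114 148]
K = P̄·Hᵀ·S⁻¹ = [223/1326 -7/884; 109/340 -99/680; 19/3315 707/2210]
x' − x̄ = [-1519/663, -113/34, -1750/663] = K·y
y = (KᵀK)⁻¹·Kᵀ·(x' − x̄) = [-14, -8]
z = y + H·x̄ = [-14, -8] + [12, 6] = [-2, -2]

z = [-2, -2]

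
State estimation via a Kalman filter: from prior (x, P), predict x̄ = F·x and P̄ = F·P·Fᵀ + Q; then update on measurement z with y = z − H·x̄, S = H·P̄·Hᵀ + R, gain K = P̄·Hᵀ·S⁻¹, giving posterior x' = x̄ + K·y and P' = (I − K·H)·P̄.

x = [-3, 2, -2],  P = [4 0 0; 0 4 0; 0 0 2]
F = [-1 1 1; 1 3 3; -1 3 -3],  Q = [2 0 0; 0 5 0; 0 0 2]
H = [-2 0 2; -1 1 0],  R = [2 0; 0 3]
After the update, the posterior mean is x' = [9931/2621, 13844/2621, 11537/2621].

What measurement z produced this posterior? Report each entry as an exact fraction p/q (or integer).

x̄ = F·x = [3, -3, 15]
P̄ = F·P·Fᵀ + Q = [12 14 10; 14 63 14; 10 14 60]
S = H·P̄·Hᵀ + R = [210 4; 4 50]
K = P̄·Hᵀ·S⁻¹ = [-52/2621 109/2621; -49/2621 5145/5242; 1246/2621 110/2621]
x' − x̄ = [2068/2621, 21707/2621, -27778/2621] = K·y
y = (KᵀK)⁻¹·Kᵀ·(x' − x̄) = [-23, 8]
z = y + H·x̄ = [-23, 8] + [24, -6] = [1, 2]

z = [1, 2]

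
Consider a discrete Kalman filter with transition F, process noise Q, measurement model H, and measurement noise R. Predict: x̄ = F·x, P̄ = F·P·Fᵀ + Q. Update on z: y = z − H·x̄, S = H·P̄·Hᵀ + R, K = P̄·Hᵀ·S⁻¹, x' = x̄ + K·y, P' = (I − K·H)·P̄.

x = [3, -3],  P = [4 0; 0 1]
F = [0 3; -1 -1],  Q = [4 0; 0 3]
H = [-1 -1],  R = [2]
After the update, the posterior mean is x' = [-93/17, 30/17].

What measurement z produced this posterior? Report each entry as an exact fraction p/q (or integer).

z = [3]

x̄ = F·x = [-9, 0]
P̄ = F·P·Fᵀ + Q = [13 -3; -3 8]
S = H·P̄·Hᵀ + R = [17]
K = P̄·Hᵀ·S⁻¹ = [-10/17; -5/17]
x' − x̄ = [60/17, 30/17] = K·y
y = (KᵀK)⁻¹·Kᵀ·(x' − x̄) = [-6]
z = y + H·x̄ = [-6] + [9] = [3]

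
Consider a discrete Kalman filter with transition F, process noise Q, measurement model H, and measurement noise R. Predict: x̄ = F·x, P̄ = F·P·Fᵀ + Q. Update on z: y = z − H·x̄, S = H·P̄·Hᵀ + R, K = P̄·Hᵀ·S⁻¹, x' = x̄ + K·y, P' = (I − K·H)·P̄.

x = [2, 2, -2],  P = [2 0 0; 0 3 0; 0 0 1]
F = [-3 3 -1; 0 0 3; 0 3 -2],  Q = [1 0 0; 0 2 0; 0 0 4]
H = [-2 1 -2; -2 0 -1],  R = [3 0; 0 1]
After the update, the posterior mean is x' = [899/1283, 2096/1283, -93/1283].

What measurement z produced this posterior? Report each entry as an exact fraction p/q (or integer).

z = [2, -2]

x̄ = F·x = [2, -6, 10]
P̄ = F·P·Fᵀ + Q = [47 -3 29; -3 11 -6; 29 -6 35]
S = H·P̄·Hᵀ + R = [610 444; 444 340]
K = P̄·Hᵀ·S⁻¹ = [239/1283 -3105/5132; 1133/2566 -1389/2566; -1067/2566 1383/5132]
x' − x̄ = [-1667/1283, 9794/1283, -12923/1283] = K·y
y = (KᵀK)⁻¹·Kᵀ·(x' − x̄) = [32, 12]
z = y + H·x̄ = [32, 12] + [-30, -14] = [2, -2]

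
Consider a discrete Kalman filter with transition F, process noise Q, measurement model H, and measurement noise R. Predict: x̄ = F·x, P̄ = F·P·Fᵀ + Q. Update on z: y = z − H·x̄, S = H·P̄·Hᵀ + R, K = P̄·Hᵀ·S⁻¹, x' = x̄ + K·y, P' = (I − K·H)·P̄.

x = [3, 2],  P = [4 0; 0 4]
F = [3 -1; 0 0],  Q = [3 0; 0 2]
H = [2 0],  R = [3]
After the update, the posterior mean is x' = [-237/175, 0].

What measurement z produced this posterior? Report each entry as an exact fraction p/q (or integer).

z = [-3]

x̄ = F·x = [7, 0]
P̄ = F·P·Fᵀ + Q = [43 0; 0 2]
S = H·P̄·Hᵀ + R = [175]
K = P̄·Hᵀ·S⁻¹ = [86/175; 0]
x' − x̄ = [-1462/175, 0] = K·y
y = (KᵀK)⁻¹·Kᵀ·(x' − x̄) = [-17]
z = y + H·x̄ = [-17] + [14] = [-3]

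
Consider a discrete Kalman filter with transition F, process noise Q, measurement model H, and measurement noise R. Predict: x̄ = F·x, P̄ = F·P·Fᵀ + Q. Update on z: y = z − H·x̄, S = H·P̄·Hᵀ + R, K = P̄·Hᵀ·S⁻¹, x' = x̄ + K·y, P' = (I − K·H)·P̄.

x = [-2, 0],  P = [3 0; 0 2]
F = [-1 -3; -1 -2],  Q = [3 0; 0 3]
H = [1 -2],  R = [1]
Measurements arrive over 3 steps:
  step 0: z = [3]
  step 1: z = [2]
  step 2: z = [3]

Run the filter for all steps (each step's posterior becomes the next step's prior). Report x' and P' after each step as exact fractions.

step 0: x̄ = F·x = [2, 2]
step 0: P̄ = F·P·Fᵀ + Q = [24 15; 15 14]
step 0: y = z − H·x̄ = [5]
step 0: S = H·P̄·Hᵀ + R = [21]
step 0: K = P̄·Hᵀ·S⁻¹ = [-2/7; -13/21]
step 0: x' = x̄ + K·y = [4/7, -23/21]
step 0: P' = (I − K·H)·P̄ = [156/7 79/7; 79/7 125/21]
step 1: x̄ = F·x = [19/7, 34/21]
step 1: P̄ = F·P·Fᵀ + Q = [1026/7 801/7; 801/7 1979/21]
step 1: y = z − H·x̄ = [53/21]
step 1: S = H·P̄·Hᵀ + R = [1403/21]
step 1: K = P̄·Hᵀ·S⁻¹ = [-1728/1403; -1555/1403]
step 1: x' = x̄ + K·y = [-553/1403, -1653/1403]
step 1: P' = (I − K·H)·P̄ = [63450/1403 32589/1403; 32589/1403 17072/1403]
step 2: x̄ = F·x = [5512/1403, 3859/1403]
step 2: P̄ = F·P·Fᵀ + Q = [416841/1403 328827/1403; 328827/1403 266303/1403]
step 2: y = z − H·x̄ = [6415/1403]
step 2: S = H·P̄·Hᵀ + R = [168148/1403]
step 2: K = P̄·Hᵀ·S⁻¹ = [-240813/168148; -203779/168148]
step 2: x' = x̄ + K·y = [-440473/168148, -469251/168148]
step 2: P' = (I − K·H)·P̄ = [8624433/168148 4432623/168148; 4432623/168148 2318201/168148]

step 0: x' = [4/7, -23/21], P' = [156/7 79/7; 79/7 125/21]
step 1: x' = [-553/1403, -1653/1403], P' = [63450/1403 32589/1403; 32589/1403 17072/1403]
step 2: x' = [-440473/168148, -469251/168148], P' = [8624433/168148 4432623/168148; 4432623/168148 2318201/168148]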